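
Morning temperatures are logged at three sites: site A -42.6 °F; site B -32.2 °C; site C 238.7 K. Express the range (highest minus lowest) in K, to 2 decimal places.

site A: -42.6 °F = -41.444 °C.
site C: 238.7 K = -34.450 °C.
Spread: (-32.200) − (-41.444) = 9.244 °C.

9.24 K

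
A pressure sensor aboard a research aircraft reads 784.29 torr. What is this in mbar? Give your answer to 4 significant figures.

1046 mb

1 mmHg = 1.33322 mb, so 784.29 × 1.33322 = 1046 mb.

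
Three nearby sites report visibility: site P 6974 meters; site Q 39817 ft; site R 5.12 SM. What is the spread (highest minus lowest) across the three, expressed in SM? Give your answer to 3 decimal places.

3.208 SM

site P: 6974 m = 4.33344 SM.
site Q: 39817 ft = 7.54110 SM.
Spread: 7.54110 − 4.33344 = 3.208 SM.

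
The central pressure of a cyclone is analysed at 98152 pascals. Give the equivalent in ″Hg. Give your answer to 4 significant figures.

1 Pa = 0.0002953 inHg, so 98152 × 0.0002953 = 28.98 inHg.

28.98 inHg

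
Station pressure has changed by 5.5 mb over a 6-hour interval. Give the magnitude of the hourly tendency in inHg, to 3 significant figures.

0.0271 inHg per hour

5.5 mb / 6 h × 0.02953 inHg/mb = 0.0271 inHg/h.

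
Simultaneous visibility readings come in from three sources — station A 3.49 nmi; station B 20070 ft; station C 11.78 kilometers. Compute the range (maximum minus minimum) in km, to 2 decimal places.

station A: 3.49 nmi = 6.4635 km.
station B: 20070 ft = 6.1173 km.
Spread: 11.7800 − 6.1173 = 5.66 km.

5.66 km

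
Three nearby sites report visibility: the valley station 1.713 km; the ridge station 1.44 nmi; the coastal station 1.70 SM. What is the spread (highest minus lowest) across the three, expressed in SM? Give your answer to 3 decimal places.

the valley station: 1.713 km = 1.06441 SM.
the ridge station: 1.44 nmi = 1.65712 SM.
Spread: 1.70000 − 1.06441 = 0.636 SM.

0.636 SM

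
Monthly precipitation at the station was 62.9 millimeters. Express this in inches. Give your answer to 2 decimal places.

2.48 in

1 mm = 0.0393701 in, so 62.9 × 0.0393701 = 2.48 in.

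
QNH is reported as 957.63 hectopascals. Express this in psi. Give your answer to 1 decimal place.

13.9 psi

1 hPa = 0.0145038 psi, so 957.63 × 0.0145038 = 13.9 psi.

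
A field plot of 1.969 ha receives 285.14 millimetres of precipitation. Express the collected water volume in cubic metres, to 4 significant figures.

5614 cubic metres

Area: 1.969 ha = 19690 m².
1 mm over 1 m² is 1 L, so volume = 285.14 × 19690 = 5614406.6 L = 5614 m³.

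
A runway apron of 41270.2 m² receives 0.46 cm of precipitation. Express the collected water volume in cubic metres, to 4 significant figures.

189.8 cubic metres

Depth: 0.46 cm × 10 = 4.6 mm.
1 mm over 1 m² is 1 L, so volume = 4.6 × 41270.2 = 189842.92 L = 189.8 m³.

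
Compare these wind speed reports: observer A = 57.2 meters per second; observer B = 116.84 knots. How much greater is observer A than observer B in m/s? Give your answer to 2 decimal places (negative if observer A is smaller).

-2.91 m/s

observer B: 116.84 kt = 60.1077 m/s.
Difference: 57.2000 − 60.1077 = -2.91 m/s.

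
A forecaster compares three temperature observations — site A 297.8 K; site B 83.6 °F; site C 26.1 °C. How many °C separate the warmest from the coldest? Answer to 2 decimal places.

4.02 °C

site A: 297.8 K = 24.650 °C.
site B: 83.6 °F = 28.667 °C.
Spread: 28.667 − 24.650 = 4.017 °C.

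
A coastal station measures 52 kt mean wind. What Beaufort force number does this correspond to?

Beaufort force 10

52 kt lies in the Beaufort 10 band (storm, 48–55 kt).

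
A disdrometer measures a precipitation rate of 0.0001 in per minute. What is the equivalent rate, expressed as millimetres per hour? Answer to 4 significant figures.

0.1524 mm/hour

0.0001 in/minute × 25.4 mm/in × 60 minute/hour = 0.1524 mm/hour.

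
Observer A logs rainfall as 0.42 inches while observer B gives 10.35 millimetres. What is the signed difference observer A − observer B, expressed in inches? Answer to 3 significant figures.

0.0125 in

observer B: 10.35 mm = 0.407480 in.
Difference: 0.420000 − 0.407480 = 0.0125 in.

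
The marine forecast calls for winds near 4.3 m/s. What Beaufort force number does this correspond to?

4.3 m/s lies in the Beaufort 3 band (gentle breeze, 3.4–5.4 m/s).

Beaufort force 3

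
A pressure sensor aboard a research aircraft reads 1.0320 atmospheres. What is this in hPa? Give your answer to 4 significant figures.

1046 hPa

1 atm = 1013.25 hPa, so 1.0320 × 1013.25 = 1046 hPa.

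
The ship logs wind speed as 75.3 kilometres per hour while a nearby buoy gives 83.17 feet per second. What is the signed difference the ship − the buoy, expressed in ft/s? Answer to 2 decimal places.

the ship: 75.3 km/h = 68.6242 ft/s.
Difference: 68.6242 − 83.1700 = -14.55 ft/s.

-14.55 ft/s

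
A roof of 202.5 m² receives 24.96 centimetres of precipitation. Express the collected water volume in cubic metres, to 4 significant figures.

Depth: 24.96 cm × 10 = 249.6 mm.
1 mm over 1 m² is 1 L, so volume = 249.6 × 202.5 = 50544 L = 50.54 m³.

50.54 cubic metres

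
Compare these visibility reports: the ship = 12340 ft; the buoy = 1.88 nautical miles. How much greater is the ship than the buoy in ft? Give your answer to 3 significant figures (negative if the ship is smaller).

917 ft

the buoy: 1.88 nmi = 11423.10 ft.
Difference: 12340.00 − 11423.10 = 917 ft.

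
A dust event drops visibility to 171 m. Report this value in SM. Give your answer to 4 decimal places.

1 m = 0.000621371 SM, so 171 × 0.000621371 = 0.1063 SM.

0.1063 SM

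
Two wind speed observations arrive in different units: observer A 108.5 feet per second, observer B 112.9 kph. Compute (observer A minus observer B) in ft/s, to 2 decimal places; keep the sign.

5.61 ft/s

observer B: 112.9 km/h = 102.8908 ft/s.
Difference: 108.5000 − 102.8908 = 5.61 ft/s.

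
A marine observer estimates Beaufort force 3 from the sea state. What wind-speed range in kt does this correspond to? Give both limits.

7 to 10 kt

Beaufort 3 (gentle breeze) spans 7–10 knots.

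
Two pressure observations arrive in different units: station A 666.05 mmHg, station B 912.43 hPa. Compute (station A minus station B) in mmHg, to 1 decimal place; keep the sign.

-18.3 mmHg

station B: 912.43 hPa = 684.379 mmHg.
Difference: 666.050 − 684.379 = -18.3 mmHg.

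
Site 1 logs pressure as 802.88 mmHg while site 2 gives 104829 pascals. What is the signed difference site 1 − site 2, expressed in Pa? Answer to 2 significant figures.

site 1: 802.88 mmHg = 107041.88 Pa.
Difference: 107041.88 − 104829.00 = 2200 Pa.

2200 Pa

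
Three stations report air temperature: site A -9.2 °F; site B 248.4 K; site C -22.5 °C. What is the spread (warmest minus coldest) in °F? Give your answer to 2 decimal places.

4.05 °F

site A: -9.2 °F = -22.889 °C.
site B: 248.4 K = -24.750 °C.
Spread: (-22.500) − (-24.750) = 2.250 °C = 4.05 °F.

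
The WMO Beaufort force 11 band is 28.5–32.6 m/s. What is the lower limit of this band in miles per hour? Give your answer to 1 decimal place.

28.5–32.6 m/s × 2.237 = 63.8–72.9 mph.

63.8 mph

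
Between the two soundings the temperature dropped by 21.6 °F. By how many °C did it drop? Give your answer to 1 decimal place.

12.0 °C

Converting a difference, only the 9/5 scale factor applies: Δ°C = 21.6 × 0.5556 = 12.0 °C.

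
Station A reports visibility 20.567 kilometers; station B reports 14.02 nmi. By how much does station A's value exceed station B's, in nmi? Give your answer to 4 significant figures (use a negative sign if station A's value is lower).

-2.915 nmi

station A: 20.567 km = 11.10529 nmi.
Difference: 11.10529 − 14.02000 = -2.915 nmi.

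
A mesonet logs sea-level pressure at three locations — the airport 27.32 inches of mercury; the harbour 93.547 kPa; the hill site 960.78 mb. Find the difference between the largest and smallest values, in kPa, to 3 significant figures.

the airport: 27.32 inHg = 92.5161 kPa.
the hill site: 960.78 mb = 96.0780 kPa.
Spread: 96.0780 − 92.5161 = 3.56 kPa.

3.56 kPa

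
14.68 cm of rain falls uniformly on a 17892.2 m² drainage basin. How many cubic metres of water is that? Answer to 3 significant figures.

Depth: 14.68 cm × 10 = 146.8 mm.
1 mm over 1 m² is 1 L, so volume = 146.8 × 17892.2 = 2626575 L = 2630 m³.

2630 cubic metres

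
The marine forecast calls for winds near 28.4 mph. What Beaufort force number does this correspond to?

28.4 mph = 12.7 m/s, which is Beaufort 6 (strong breeze, 10.8–13.8 m/s).

Beaufort force 6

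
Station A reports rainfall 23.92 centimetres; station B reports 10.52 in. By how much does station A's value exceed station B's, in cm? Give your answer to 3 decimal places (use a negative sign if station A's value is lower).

-2.801 cm

station B: 10.52 in = 26.72080 cm.
Difference: 23.92000 − 26.72080 = -2.801 cm.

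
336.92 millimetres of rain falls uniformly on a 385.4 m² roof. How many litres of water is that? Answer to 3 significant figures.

1 mm over 1 m² is 1 L, so volume = 336.92 × 385.4 = 129848.97 L ≈ 130000 L.

130000 litres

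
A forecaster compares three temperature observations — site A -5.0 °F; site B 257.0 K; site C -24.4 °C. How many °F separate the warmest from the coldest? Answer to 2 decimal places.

site A: -5.0 °F = -20.556 °C.
site B: 257.0 K = -16.150 °C.
Spread: (-16.150) − (-24.400) = 8.250 °C = 14.85 °F.

14.85 °F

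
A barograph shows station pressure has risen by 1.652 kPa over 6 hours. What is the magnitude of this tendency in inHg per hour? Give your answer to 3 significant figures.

0.0813 inHg per hour

1.652 kPa / 6 h × 0.2953 inHg/kPa = 0.0813 inHg/h.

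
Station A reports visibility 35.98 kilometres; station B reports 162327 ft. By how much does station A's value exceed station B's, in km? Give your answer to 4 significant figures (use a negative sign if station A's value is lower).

-13.50 km

station B: 162327 ft = 49.4773 km.
Difference: 35.9800 − 49.4773 = -13.50 km.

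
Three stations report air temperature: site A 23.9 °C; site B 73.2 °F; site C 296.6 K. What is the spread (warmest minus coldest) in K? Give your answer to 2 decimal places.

1.01 K

site B: 73.2 °F = 22.889 °C.
site C: 296.6 K = 23.450 °C.
Spread: 23.900 − 22.889 = 1.011 °C.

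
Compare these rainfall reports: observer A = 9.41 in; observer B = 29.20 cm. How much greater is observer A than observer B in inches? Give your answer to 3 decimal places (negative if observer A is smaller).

observer B: 29.20 cm = 11.49606 in.
Difference: 9.41000 − 11.49606 = -2.086 in.

-2.086 in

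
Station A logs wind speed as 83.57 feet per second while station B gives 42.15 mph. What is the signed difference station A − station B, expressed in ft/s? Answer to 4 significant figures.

21.75 ft/s

station B: 42.15 mph = 61.8200 ft/s.
Difference: 83.5700 − 61.8200 = 21.75 ft/s.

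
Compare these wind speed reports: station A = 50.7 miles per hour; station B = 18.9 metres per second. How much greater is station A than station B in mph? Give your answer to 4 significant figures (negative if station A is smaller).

8.422 mph

station B: 18.9 m/s = 42.27810 mph.
Difference: 50.70000 − 42.27810 = 8.422 mph.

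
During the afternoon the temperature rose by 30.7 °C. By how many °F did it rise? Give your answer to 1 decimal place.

For a temperature change the 32° offset cancels: Δ°F = 30.7 × 1.8 = 55.3 °F.

55.3 °F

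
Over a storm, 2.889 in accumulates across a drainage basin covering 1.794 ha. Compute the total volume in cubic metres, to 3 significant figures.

Depth: 2.889 in × 25.4 = 73.3806 mm.
Area: 1.794 ha = 17940 m².
1 mm over 1 m² is 1 L, so volume = 73.3806 × 17940 = 1316448 L = 1320 m³.

1320 cubic metres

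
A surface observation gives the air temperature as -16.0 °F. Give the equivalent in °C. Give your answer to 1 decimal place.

-26.7 °C

°C = (°F − 32) × 5/9 = (-16.0 − 32) / 1.8 = -26.7 °C.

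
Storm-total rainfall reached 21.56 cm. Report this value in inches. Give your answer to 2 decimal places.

8.49 in

1 cm = 0.393701 in, so 21.56 × 0.393701 = 8.49 in.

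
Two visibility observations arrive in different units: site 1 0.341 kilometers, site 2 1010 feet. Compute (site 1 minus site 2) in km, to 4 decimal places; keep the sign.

site 2: 1010 ft = 0.307848 km.
Difference: 0.341000 − 0.307848 = 0.0332 km.

0.0332 km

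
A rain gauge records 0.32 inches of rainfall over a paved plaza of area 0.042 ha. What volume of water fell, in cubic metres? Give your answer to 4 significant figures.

3.414 cubic metres

Depth: 0.32 in × 25.4 = 8.128 mm.
Area: 0.042 ha = 420 m².
1 mm over 1 m² is 1 L, so volume = 8.128 × 420 = 3413.76 L = 3.414 m³.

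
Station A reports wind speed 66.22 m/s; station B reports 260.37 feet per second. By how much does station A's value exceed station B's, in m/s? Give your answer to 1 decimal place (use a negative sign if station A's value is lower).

station B: 260.37 ft/s = 79.361 m/s.
Difference: 66.220 − 79.361 = -13.1 m/s.

-13.1 m/s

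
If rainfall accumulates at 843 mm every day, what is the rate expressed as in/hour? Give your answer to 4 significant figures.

1.383 in/hour

843 mm/day × 0.0393701 in/mm × 0.0416667 day/hour = 1.383 in/hour.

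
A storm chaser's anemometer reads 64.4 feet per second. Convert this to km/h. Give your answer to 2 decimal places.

1 ft/s = 1.09728 km/h, so 64.4 × 1.09728 = 70.66 km/h.

70.66 km/h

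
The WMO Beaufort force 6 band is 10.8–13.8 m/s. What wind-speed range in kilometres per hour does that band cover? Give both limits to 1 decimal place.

10.8–13.8 m/s × 3.6 = 38.9–49.7 km/h.

38.9 to 49.7 km/h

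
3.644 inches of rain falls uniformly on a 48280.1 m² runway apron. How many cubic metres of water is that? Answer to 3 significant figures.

4470 cubic metres

Depth: 3.644 in × 25.4 = 92.5576 mm.
1 mm over 1 m² is 1 L, so volume = 92.5576 × 48280.1 = 4468690.2 L = 4470 m³.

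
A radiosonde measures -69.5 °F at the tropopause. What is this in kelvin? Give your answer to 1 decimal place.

First to °C: -56.39 °C.
Then to K: 216.8 K.

216.8 K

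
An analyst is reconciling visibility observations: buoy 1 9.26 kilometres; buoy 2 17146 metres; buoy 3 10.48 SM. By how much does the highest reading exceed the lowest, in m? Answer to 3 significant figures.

7890 m

buoy 1: 9.26 km = 9260.00 m.
buoy 3: 10.48 SM = 16865.93 m.
Spread: 17146.00 − 9260.00 = 7890 m.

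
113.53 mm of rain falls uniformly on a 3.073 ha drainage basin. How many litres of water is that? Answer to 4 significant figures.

Area: 3.073 ha = 30730 m².
1 mm over 1 m² is 1 L, so volume = 113.53 × 30730 = 3488776.9 L ≈ 3489000 L.

3489000 litres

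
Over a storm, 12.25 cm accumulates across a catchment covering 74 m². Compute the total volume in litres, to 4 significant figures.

Depth: 12.25 cm × 10 = 122.5 mm.
1 mm over 1 m² is 1 L, so volume = 122.5 × 74 = 9065 L.

9065 litres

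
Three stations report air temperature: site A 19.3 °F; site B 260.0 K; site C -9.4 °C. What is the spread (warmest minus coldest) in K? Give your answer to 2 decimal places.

site A: 19.3 °F = -7.056 °C.
site B: 260.0 K = -13.150 °C.
Spread: (-7.056) − (-13.150) = 6.094 °C.

6.09 K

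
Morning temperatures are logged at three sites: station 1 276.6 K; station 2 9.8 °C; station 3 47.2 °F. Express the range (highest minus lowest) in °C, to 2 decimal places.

station 1: 276.6 K = 3.450 °C.
station 3: 47.2 °F = 8.444 °C.
Spread: 9.800 − 3.450 = 6.350 °C.

6.35 °C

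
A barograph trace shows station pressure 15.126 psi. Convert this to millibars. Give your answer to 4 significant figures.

1043 mb

1 psi = 68.9476 mb, so 15.126 × 68.9476 = 1043 mb.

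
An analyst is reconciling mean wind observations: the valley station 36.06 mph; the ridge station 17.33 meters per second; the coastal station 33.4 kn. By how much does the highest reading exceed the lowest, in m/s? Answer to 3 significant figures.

1.21 m/s

the valley station: 36.06 mph = 16.1203 m/s.
the coastal station: 33.4 kt = 17.1824 m/s.
Spread: 17.3300 − 16.1203 = 1.21 m/s.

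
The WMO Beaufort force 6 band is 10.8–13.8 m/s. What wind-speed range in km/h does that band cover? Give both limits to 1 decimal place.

10.8–13.8 m/s × 3.6 = 38.9–49.7 km/h.

38.9 to 49.7 km/h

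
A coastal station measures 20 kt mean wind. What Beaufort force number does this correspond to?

20 kt lies in the Beaufort 5 band (fresh breeze, 17–21 kt).

Beaufort force 5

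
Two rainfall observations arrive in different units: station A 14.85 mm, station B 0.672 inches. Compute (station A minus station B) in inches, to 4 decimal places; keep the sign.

-0.0874 in

station A: 14.85 mm = 0.584646 in.
Difference: 0.584646 − 0.672000 = -0.0874 in.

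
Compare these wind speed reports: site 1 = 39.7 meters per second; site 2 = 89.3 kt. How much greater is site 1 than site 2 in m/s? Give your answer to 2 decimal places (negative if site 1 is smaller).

-6.24 m/s

site 2: 89.3 kt = 45.9399 m/s.
Difference: 39.7000 − 45.9399 = -6.24 m/s.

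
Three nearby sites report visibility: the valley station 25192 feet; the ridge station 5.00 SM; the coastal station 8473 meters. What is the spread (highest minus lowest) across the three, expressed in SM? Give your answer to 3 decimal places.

the valley station: 25192 ft = 4.77121 SM.
the coastal station: 8473 m = 5.26488 SM.
Spread: 5.26488 − 4.77121 = 0.494 SM.

0.494 SM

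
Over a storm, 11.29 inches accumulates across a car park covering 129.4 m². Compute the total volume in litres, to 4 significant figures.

Depth: 11.29 in × 25.4 = 286.766 mm.
1 mm over 1 m² is 1 L, so volume = 286.766 × 129.4 = 37107.52 L ≈ 37110 L.

37110 litres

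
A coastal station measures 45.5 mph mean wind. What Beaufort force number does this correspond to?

Beaufort force 8

45.5 mph = 20.3 m/s, which is Beaufort 8 (gale, 17.2–20.7 m/s).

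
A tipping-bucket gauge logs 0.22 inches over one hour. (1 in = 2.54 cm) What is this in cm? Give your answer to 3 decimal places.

0.559 cm

1 in = 2.54 cm, so 0.22 × 2.54 = 0.559 cm.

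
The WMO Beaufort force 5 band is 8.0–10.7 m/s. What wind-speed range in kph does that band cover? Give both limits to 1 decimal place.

8.0–10.7 m/s × 3.6 = 28.8–38.5 km/h.

28.8 to 38.5 km/h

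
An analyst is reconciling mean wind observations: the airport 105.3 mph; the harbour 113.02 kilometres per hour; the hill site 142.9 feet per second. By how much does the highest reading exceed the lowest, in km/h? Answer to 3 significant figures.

56.4 km/h

the airport: 105.3 mph = 169.464 km/h.
the hill site: 142.9 ft/s = 156.801 km/h.
Spread: 169.464 − 113.020 = 56.4 km/h.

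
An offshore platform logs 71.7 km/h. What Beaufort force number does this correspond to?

71.7 km/h = 19.9 m/s, which is Beaufort 8 (gale, 17.2–20.7 m/s).

Beaufort force 8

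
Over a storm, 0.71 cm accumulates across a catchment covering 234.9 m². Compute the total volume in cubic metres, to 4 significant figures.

Depth: 0.71 cm × 10 = 7.1 mm.
1 mm over 1 m² is 1 L, so volume = 7.1 × 234.9 = 1667.79 L = 1.668 m³.

1.668 cubic metres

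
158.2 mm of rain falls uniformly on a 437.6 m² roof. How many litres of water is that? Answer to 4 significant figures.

69230 litres

1 mm over 1 m² is 1 L, so volume = 158.2 × 437.6 = 69228.32 L ≈ 69230 L.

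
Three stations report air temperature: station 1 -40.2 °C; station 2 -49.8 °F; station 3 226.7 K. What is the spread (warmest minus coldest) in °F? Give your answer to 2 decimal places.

11.25 °F

station 2: -49.8 °F = -45.444 °C.
station 3: 226.7 K = -46.450 °C.
Spread: (-40.200) − (-46.450) = 6.250 °C = 11.25 °F.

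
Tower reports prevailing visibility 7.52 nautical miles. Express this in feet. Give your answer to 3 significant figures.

1 nmi = 6076.12 ft, so 7.52 × 6076.12 = 45700 ft.

45700 ft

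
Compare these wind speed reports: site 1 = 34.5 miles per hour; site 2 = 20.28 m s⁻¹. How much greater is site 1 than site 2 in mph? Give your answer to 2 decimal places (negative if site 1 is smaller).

site 2: 20.28 m/s = 45.3651 mph.
Difference: 34.5000 − 45.3651 = -10.87 mph.

-10.87 mph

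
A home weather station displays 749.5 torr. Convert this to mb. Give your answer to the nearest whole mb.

1 mmHg = 1.33322 mb, so 749.5 × 1.33322 = 999 mb.

999 mb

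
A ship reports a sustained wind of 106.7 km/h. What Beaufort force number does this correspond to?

106.7 km/h = 29.6 m/s, which is Beaufort 11 (violent storm, 28.5–32.6 m/s).

Beaufort force 11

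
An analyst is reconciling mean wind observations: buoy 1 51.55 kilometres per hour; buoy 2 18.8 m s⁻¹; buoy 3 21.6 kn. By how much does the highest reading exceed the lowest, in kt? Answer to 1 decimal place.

buoy 1: 51.55 km/h = 27.835 kt.
buoy 2: 18.8 m/s = 36.544 kt.
Spread: 36.544 − 21.600 = 14.9 kt.

14.9 kt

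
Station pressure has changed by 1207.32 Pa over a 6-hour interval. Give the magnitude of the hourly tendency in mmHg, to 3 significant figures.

1207.32 Pa / 6 h × 0.00750062 mmHg/Pa = 1.51 mmHg/h.

1.51 mmHg per hour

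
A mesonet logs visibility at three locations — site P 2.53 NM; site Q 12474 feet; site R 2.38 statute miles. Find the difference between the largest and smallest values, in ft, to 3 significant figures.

site P: 2.53 nmi = 15372.57 ft.
site R: 2.38 SM = 12566.40 ft.
Spread: 15372.57 − 12474.00 = 2900 ft.

2900 ft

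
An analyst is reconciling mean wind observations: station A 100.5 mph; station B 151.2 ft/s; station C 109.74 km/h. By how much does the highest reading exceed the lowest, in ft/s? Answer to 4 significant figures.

station A: 100.5 mph = 147.4000 ft/s.
station C: 109.74 km/h = 100.0109 ft/s.
Spread: 151.2000 − 100.0109 = 51.19 ft/s.

51.19 ft/s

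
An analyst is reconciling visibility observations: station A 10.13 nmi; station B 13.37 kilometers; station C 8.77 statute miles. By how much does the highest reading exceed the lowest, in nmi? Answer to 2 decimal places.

2.91 nmi

station B: 13.37 km = 7.2192 nmi.
station C: 8.77 SM = 7.6209 nmi.
Spread: 10.1300 − 7.2192 = 2.91 nmi.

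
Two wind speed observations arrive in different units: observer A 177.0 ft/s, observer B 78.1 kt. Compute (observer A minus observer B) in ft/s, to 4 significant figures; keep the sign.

45.18 ft/s

observer B: 78.1 kt = 131.8179 ft/s.
Difference: 177.0000 − 131.8179 = 45.18 ft/s.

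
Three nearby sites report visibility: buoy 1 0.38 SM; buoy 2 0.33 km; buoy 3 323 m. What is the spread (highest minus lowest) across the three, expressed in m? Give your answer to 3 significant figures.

289 m

buoy 1: 0.38 SM = 611.55 m.
buoy 2: 0.33 km = 330.00 m.
Spread: 611.55 − 323.00 = 289 m.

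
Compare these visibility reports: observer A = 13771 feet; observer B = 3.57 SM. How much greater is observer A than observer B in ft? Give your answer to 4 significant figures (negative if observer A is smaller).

observer B: 3.57 SM = 18849.60 ft.
Difference: 13771.00 − 18849.60 = -5079 ft.

-5079 ft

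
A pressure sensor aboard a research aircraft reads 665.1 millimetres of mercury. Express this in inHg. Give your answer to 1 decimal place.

26.2 inHg

1 mmHg = 0.0393701 inHg, so 665.1 × 0.0393701 = 26.2 inHg.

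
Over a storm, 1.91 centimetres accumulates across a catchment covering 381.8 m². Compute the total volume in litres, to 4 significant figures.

7292 litres

Depth: 1.91 cm × 10 = 19.1 mm.
1 mm over 1 m² is 1 L, so volume = 19.1 × 381.8 = 7292.38 L ≈ 7292 L.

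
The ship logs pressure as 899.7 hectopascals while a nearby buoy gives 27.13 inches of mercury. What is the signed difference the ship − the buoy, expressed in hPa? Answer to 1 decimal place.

-19.0 hPa

the buoy: 27.13 inHg = 918.727 hPa.
Difference: 899.700 − 918.727 = -19.0 hPa.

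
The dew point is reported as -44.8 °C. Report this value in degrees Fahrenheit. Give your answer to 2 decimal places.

°F = °C × 9/5 + 32 = -44.8 × 1.8 + 32 = -48.64 °F.

-48.64 °F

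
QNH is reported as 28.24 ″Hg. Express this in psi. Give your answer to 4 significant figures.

13.87 psi

1 inHg = 0.491154 psi, so 28.24 × 0.491154 = 13.87 psi.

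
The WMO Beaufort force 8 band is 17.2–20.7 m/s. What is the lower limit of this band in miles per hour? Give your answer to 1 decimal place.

38.5 mph

17.2–20.7 m/s × 2.237 = 38.5–46.3 mph.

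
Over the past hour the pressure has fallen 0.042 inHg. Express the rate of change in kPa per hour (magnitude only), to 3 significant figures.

0.142 kPa per hour

0.042 inHg / 1 h × 3.38639 kPa/inHg = 0.142 kPa/h.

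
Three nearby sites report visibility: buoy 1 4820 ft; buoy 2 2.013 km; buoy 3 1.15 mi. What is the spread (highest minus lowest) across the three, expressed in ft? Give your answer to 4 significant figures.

1784 ft

buoy 2: 2.013 km = 6604.33 ft.
buoy 3: 1.15 SM = 6072.00 ft.
Spread: 6604.33 − 4820.00 = 1784 ft.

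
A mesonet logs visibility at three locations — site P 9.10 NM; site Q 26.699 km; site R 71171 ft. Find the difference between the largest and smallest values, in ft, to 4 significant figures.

32300 ft

site P: 9.10 nmi = 55292.65 ft.
site Q: 26.699 km = 87595.14 ft.
Spread: 87595.14 − 55292.65 = 32300 ft.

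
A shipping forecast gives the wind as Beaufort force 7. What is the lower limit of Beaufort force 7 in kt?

Beaufort 7 (near gale) spans 28–33 knots.

28 kt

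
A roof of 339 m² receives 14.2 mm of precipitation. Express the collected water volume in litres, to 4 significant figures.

1 mm over 1 m² is 1 L, so volume = 14.2 × 339 = 4813.8 L ≈ 4814 L.

4814 litres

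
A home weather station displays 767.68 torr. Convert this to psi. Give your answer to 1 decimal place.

1 mmHg = 0.0193368 psi, so 767.68 × 0.0193368 = 14.8 psi.

14.8 psi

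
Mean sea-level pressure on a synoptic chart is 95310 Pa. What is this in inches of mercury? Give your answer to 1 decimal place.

28.1 inHg

1 Pa = 0.0002953 inHg, so 95310 × 0.0002953 = 28.1 inHg.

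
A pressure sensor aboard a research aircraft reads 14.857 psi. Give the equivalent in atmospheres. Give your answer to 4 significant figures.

1.011 atm

1 psi = 0.068046 atm, so 14.857 × 0.068046 = 1.011 atm.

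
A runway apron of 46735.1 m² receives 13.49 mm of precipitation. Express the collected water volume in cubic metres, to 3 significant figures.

1 mm over 1 m² is 1 L, so volume = 13.49 × 46735.1 = 630456.5 L = 630 m³.

630 cubic metres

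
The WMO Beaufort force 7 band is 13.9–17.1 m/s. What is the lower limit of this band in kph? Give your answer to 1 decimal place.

13.9–17.1 m/s × 3.6 = 50.0–61.6 km/h.

50.0 km/h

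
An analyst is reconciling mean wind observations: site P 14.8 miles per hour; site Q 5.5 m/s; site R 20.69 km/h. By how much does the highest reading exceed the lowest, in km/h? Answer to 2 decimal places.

4.02 km/h

site P: 14.8 mph = 23.8183 km/h.
site Q: 5.5 m/s = 19.8000 km/h.
Spread: 23.8183 − 19.8000 = 4.02 km/h.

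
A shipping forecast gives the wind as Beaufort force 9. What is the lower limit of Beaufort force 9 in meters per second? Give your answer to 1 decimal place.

Beaufort 9 (strong gale) spans 20.8–24.4 m/s.

20.8 m/s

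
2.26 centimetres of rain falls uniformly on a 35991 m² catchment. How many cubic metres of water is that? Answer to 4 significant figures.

Depth: 2.26 cm × 10 = 22.6 mm.
1 mm over 1 m² is 1 L, so volume = 22.6 × 35991 = 813396.6 L = 813.4 m³.

813.4 cubic metres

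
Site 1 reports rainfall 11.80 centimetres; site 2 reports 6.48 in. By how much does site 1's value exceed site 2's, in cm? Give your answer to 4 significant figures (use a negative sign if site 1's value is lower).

site 2: 6.48 in = 16.45920 cm.
Difference: 11.80000 − 16.45920 = -4.659 cm.

-4.659 cm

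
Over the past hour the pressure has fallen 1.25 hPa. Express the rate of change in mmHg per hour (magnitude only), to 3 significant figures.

0.938 mmHg per hour

1.25 hPa / 1 h × 0.750062 mmHg/hPa = 0.938 mmHg/h.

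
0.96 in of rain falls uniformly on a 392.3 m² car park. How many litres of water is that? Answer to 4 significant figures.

9566 litres

Depth: 0.96 in × 25.4 = 24.384 mm.
1 mm over 1 m² is 1 L, so volume = 24.384 × 392.3 = 9565.8432 L ≈ 9566 L.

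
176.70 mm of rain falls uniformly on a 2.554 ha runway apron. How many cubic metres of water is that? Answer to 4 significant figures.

Area: 2.554 ha = 25540 m².
1 mm over 1 m² is 1 L, so volume = 176.7 × 25540 = 4512918 L = 4513 m³.

4513 cubic metres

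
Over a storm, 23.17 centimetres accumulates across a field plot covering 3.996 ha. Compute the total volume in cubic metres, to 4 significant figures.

9259 cubic metres

Depth: 23.17 cm × 10 = 231.7 mm.
Area: 3.996 ha = 39960 m².
1 mm over 1 m² is 1 L, so volume = 231.7 × 39960 = 9258732 L = 9259 m³.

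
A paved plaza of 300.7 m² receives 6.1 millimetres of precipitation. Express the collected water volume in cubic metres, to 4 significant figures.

1.834 cubic metres

1 mm over 1 m² is 1 L, so volume = 6.1 × 300.7 = 1834.27 L = 1.834 m³.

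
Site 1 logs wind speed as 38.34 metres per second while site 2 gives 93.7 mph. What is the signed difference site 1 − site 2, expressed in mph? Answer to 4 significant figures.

site 1: 38.34 m/s = 85.76414 mph.
Difference: 85.76414 − 93.70000 = -7.936 mph.

-7.936 mph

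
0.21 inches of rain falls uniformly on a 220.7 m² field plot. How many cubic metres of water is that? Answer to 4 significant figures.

Depth: 0.21 in × 25.4 = 5.334 mm.
1 mm over 1 m² is 1 L, so volume = 5.334 × 220.7 = 1177.2138 L = 1.177 m³.

1.177 cubic metres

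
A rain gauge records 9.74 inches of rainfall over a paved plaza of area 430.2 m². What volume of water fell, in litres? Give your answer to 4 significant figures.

106400 litres

Depth: 9.74 in × 25.4 = 247.396 mm.
1 mm over 1 m² is 1 L, so volume = 247.396 × 430.2 = 106429.76 L ≈ 106400 L.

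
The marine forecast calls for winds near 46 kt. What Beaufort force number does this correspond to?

Beaufort force 9

46 kt lies in the Beaufort 9 band (strong gale, 41–47 kt).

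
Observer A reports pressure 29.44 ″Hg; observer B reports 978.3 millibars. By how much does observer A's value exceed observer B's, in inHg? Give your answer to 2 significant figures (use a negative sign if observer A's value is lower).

0.55 inHg

observer B: 978.3 mb = 28.8892 inHg.
Difference: 29.4400 − 28.8892 = 0.55 inHg.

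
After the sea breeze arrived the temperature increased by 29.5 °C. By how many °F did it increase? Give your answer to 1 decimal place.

For a temperature change the 32° offset cancels: Δ°F = 29.5 × 1.8 = 53.1 °F.

53.1 °F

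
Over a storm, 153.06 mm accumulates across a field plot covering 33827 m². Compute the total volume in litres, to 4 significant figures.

1 mm over 1 m² is 1 L, so volume = 153.06 × 33827 = 5177560.6 L ≈ 5178000 L.

5178000 litres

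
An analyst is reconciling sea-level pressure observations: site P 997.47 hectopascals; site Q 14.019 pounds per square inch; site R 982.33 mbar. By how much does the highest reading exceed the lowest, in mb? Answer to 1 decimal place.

30.9 mb

site P: 997.47 hPa = 997.470 mb.
site Q: 14.019 psi = 966.576 mb.
Spread: 997.470 − 966.576 = 30.9 mb.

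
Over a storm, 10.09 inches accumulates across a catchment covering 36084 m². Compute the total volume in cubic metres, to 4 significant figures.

9248 cubic metres

Depth: 10.09 in × 25.4 = 256.286 mm.
1 mm over 1 m² is 1 L, so volume = 256.286 × 36084 = 9247824 L = 9248 m³.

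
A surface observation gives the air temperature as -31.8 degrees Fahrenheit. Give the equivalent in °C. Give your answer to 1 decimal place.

°C = (°F − 32) × 5/9 = (-31.8 − 32) / 1.8 = -35.4 °C.

-35.4 °C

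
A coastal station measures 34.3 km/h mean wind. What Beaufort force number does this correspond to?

34.3 km/h = 9.5 m/s, which is Beaufort 5 (fresh breeze, 8.0–10.7 m/s).

Beaufort force 5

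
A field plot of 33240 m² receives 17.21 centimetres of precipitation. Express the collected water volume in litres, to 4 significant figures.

Depth: 17.21 cm × 10 = 172.1 mm.
1 mm over 1 m² is 1 L, so volume = 172.1 × 33240 = 5720604 L ≈ 5721000 L.

5721000 litres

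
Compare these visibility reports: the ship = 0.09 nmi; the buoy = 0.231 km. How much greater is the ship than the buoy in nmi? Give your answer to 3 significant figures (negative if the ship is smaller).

the buoy: 0.231 km = 0.124730 nmi.
Difference: 0.090000 − 0.124730 = -0.0347 nmi.

-0.0347 nmi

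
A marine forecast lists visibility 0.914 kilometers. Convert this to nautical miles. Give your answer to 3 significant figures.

0.494 nmi

1 km = 0.539957 nmi, so 0.914 × 0.539957 = 0.494 nmi.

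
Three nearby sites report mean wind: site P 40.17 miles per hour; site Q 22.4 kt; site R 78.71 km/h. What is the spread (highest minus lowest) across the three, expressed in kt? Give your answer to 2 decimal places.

20.10 kt

site P: 40.17 mph = 34.9068 kt.
site R: 78.71 km/h = 42.5000 kt.
Spread: 42.5000 − 22.4000 = 20.10 kt.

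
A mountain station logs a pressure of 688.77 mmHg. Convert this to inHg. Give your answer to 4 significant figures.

1 mmHg = 0.0393701 inHg, so 688.77 × 0.0393701 = 27.12 inHg.

27.12 inHg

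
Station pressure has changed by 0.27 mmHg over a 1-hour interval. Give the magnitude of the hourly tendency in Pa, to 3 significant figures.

0.27 mmHg / 1 h × 133.322 Pa/mmHg = 36.0 Pa/h.

36.0 Pa per hour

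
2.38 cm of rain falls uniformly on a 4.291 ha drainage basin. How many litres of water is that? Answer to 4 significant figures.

Depth: 2.38 cm × 10 = 23.8 mm.
Area: 4.291 ha = 42910 m².
1 mm over 1 m² is 1 L, so volume = 23.8 × 42910 = 1021258 L ≈ 1021000 L.

1021000 litres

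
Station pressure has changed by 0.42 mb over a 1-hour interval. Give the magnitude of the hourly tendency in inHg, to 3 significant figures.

0.0124 inHg per hour

0.42 mb / 1 h × 0.02953 inHg/mb = 0.0124 inHg/h.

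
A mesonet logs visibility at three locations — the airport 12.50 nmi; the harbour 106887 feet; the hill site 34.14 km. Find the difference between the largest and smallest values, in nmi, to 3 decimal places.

5.934 nmi

the harbour: 106887 ft = 17.59134 nmi.
the hill site: 34.14 km = 18.43413 nmi.
Spread: 18.43413 − 12.50000 = 5.934 nmi.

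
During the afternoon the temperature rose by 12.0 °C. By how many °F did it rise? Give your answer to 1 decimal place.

21.6 °F

A change of 1 °C equals a change of 1.8 °F: Δ°F = 12.0 × 1.8 = 21.6 °F.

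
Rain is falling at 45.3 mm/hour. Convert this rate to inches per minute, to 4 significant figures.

0.02972 in/minute

45.3 mm/hour × 0.0393701 in/mm × 0.0166667 hour/minute = 0.02972 in/minute.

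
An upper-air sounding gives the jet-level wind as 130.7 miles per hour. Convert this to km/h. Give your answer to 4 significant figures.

1 mph = 1.60934 km/h, so 130.7 × 1.60934 = 210.3 km/h.

210.3 km/h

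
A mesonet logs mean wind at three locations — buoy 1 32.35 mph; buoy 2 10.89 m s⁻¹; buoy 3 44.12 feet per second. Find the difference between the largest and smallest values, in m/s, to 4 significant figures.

buoy 1: 32.35 mph = 14.46174 m/s.
buoy 3: 44.12 ft/s = 13.44778 m/s.
Spread: 14.46174 − 10.89000 = 3.572 m/s.

3.572 m/s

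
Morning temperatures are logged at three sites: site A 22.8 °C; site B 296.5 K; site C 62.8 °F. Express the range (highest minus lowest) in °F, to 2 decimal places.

11.23 °F

site B: 296.5 K = 23.350 °C.
site C: 62.8 °F = 17.111 °C.
Spread: 23.350 − 17.111 = 6.239 °C = 11.23 °F.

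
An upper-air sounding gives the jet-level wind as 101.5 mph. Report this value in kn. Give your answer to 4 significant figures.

88.20 kt

1 mph = 0.868976 kt, so 101.5 × 0.868976 = 88.20 kt.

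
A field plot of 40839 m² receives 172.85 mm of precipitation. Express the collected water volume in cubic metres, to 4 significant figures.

7059 cubic metres

1 mm over 1 m² is 1 L, so volume = 172.85 × 40839 = 7059021.1 L = 7059 m³.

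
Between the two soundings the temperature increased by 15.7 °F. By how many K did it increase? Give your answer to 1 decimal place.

Converting a difference, only the 9/5 scale factor applies: ΔK = 15.7 × 0.5556 = 8.7 K.

8.7 K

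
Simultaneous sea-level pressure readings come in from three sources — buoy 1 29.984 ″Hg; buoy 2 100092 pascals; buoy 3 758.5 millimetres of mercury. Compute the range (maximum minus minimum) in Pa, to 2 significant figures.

1400 Pa

buoy 1: 29.984 inHg = 101537.49 Pa.
buoy 3: 758.5 mmHg = 101125.03 Pa.
Spread: 101537.49 − 100092.00 = 1400 Pa.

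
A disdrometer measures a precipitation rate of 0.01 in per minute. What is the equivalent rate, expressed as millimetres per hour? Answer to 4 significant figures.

15.24 mm/hour

0.01 in/minute × 25.4 mm/in × 60 minute/hour = 15.24 mm/hour.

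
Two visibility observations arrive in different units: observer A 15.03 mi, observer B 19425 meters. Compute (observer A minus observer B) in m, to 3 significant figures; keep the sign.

4760 m

observer A: 15.03 SM = 24188.44 m.
Difference: 24188.44 − 19425.00 = 4760 m.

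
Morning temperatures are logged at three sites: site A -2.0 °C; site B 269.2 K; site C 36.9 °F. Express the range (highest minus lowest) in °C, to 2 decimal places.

6.67 °C

site B: 269.2 K = -3.950 °C.
site C: 36.9 °F = 2.722 °C.
Spread: 2.722 − (-3.950) = 6.672 °C.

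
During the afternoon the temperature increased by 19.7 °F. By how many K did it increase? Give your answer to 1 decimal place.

Converting a difference, only the 9/5 scale factor applies: ΔK = 19.7 × 0.5556 = 10.9 K.

10.9 K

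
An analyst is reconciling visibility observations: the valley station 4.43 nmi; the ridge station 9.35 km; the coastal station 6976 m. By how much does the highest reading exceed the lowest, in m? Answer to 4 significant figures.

2374 m

the valley station: 4.43 nmi = 8204.36 m.
the ridge station: 9.35 km = 9350.00 m.
Spread: 9350.00 − 6976.00 = 2374 m.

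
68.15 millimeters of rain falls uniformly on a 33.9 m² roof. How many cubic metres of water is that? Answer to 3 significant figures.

2.31 cubic metres

1 mm over 1 m² is 1 L, so volume = 68.15 × 33.9 = 2310.285 L = 2.31 m³.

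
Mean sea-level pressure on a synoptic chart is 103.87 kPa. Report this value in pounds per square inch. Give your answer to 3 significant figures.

1 kPa = 0.145038 psi, so 103.87 × 0.145038 = 15.1 psi.

15.1 psi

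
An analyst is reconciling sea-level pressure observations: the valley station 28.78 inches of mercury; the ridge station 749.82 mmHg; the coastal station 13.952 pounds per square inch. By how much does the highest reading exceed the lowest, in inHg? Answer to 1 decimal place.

1.1 inHg

the ridge station: 749.82 mmHg = 29.520 inHg.
the coastal station: 13.952 psi = 28.407 inHg.
Spread: 29.520 − 28.407 = 1.1 inHg.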